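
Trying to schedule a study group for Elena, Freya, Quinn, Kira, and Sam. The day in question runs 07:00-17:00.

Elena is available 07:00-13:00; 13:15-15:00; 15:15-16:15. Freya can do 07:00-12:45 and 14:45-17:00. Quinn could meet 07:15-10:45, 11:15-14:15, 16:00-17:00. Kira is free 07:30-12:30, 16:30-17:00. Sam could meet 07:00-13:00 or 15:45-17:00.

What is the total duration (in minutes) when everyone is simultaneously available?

270

Elena ∩ Freya: 07:00-12:45, 14:45-15:00, 15:15-16:15.
Elena ∩ Freya ∩ Quinn: 07:15-10:45, 11:15-12:45, 16:00-16:15.
Elena ∩ Freya ∩ Quinn ∩ Kira: 07:30-10:45, 11:15-12:30.
Elena ∩ Freya ∩ Quinn ∩ Kira ∩ Sam: 07:30-10:45, 11:15-12:30.
Summing the common windows: 195 + 75 = 270 minutes.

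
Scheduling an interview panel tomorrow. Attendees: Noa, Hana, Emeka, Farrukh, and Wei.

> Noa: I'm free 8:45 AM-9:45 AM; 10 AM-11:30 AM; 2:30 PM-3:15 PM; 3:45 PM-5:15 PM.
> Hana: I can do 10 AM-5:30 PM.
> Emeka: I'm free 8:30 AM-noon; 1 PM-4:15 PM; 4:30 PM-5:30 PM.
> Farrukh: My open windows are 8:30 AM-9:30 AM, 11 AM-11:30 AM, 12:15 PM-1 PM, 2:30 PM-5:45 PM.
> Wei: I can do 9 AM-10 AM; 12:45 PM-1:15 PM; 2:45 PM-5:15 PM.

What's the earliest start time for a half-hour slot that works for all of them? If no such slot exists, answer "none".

Noa ∩ Hana: 10:00-11:30, 14:30-15:15, 15:45-17:15.
Noa ∩ Hana ∩ Emeka: 10:00-11:30, 14:30-15:15, 15:45-16:15, 16:30-17:15.
Noa ∩ Hana ∩ Emeka ∩ Farrukh: 11:00-11:30, 14:30-15:15, 15:45-16:15, 16:30-17:15.
Noa ∩ Hana ∩ Emeka ∩ Farrukh ∩ Wei: 14:45-15:15, 15:45-16:15, 16:30-17:15.
The first common window of at least 30 minutes is 14:45-15:15, so the earliest start is 14:45.

14:45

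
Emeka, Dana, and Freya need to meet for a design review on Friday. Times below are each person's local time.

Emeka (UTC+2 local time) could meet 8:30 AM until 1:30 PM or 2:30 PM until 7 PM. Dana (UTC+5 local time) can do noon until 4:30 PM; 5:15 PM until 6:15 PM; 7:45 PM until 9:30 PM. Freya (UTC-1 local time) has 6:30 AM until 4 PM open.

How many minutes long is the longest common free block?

240

Emeka in UTC: 06:30-11:30, 12:30-17:00 (subtract 2h to convert from UTC+2).
Dana in UTC: 07:00-11:30, 12:15-13:15, 14:45-16:30 (subtract 5h to convert from UTC+5).
Freya in UTC: 07:30-17:00 (add 1h to convert from UTC-1).
Emeka ∩ Dana: 07:00-11:30, 12:30-13:15, 14:45-16:30.
Emeka ∩ Dana ∩ Freya: 07:30-11:30, 12:30-13:15, 14:45-16:30.
So the common availability across everyone is 07:30-11:30, 12:30-13:15, 14:45-16:30.
The longest is 07:30-11:30 at 240 minutes.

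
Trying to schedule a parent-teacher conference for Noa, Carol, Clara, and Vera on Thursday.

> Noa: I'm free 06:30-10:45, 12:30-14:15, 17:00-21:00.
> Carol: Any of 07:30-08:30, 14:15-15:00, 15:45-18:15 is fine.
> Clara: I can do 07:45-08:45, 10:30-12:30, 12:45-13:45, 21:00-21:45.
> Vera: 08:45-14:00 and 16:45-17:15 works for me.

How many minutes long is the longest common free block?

Noa ∩ Carol: 07:30-08:30, 17:00-18:15.
Noa ∩ Carol ∩ Clara: 07:45-08:30.
Noa ∩ Carol ∩ Clara ∩ Vera: ∅.
There is no time when everyone is free.
No common window exists, so the longest block is 0 minutes.

0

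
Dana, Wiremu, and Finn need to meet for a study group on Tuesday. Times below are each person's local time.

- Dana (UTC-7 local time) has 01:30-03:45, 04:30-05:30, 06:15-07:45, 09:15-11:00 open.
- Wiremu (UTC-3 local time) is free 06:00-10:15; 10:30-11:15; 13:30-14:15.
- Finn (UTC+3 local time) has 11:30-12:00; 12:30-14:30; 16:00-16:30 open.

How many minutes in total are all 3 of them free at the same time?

Dana in UTC: 08:30-10:45, 11:30-12:30, 13:15-14:45, 16:15-18:00 (add 7h to convert from UTC-7).
Wiremu in UTC: 09:00-13:15, 13:30-14:15, 16:30-17:15 (add 3h to convert from UTC-3).
Finn in UTC: 08:30-09:00, 09:30-11:30, 13:00-13:30 (subtract 3h to convert from UTC+3).
Dana ∩ Wiremu: 09:00-10:45, 11:30-12:30, 13:30-14:15, 16:30-17:15.
Dana ∩ Wiremu ∩ Finn: 09:30-10:45.
That's a single block of 75 minutes.

75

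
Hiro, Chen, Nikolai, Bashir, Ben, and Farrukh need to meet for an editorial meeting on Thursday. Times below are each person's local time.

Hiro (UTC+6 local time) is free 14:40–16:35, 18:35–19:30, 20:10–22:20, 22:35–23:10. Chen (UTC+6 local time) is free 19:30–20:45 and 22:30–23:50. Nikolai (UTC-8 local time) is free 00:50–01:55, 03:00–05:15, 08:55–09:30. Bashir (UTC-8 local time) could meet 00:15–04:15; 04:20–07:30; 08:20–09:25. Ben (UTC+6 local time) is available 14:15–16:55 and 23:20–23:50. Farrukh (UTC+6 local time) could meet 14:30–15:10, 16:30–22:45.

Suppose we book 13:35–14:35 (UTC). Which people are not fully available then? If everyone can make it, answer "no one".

Ben, Hiro, Nikolai

Hiro in UTC: 08:40-10:35, 12:35-13:30, 14:10-16:20, 16:35-17:10 (subtract 6h to convert from UTC+6).
Chen in UTC: 13:30-14:45, 16:30-17:50 (subtract 6h to convert from UTC+6).
Nikolai in UTC: 08:50-09:55, 11:00-13:15, 16:55-17:30 (add 8h to convert from UTC-8).
Bashir in UTC: 08:15-12:15, 12:20-15:30, 16:20-17:25 (add 8h to convert from UTC-8).
Ben in UTC: 08:15-10:55, 17:20-17:50 (subtract 6h to convert from UTC+6).
Farrukh in UTC: 08:30-09:10, 10:30-16:45 (subtract 6h to convert from UTC+6).
Hiro: not fully free for 13:35-14:35. Chen: free for 13:35-14:35. Nikolai: not fully free for 13:35-14:35. Bashir: free for 13:35-14:35. Ben: not fully free for 13:35-14:35. Farrukh: free for 13:35-14:35.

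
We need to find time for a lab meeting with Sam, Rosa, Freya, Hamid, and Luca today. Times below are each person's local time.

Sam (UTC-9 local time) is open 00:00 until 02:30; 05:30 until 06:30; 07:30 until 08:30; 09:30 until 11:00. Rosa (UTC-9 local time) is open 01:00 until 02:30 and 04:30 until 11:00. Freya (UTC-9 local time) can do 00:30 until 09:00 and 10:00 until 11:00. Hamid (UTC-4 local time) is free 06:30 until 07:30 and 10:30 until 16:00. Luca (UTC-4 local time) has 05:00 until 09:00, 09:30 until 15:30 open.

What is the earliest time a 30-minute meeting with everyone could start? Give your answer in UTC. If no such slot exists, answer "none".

Sam in UTC: 09:00-11:30, 14:30-15:30, 16:30-17:30, 18:30-20:00 (add 9h to convert from UTC-9).
Rosa in UTC: 10:00-11:30, 13:30-20:00 (add 9h to convert from UTC-9).
Freya in UTC: 09:30-18:00, 19:00-20:00 (add 9h to convert from UTC-9).
Hamid in UTC: 10:30-11:30, 14:30-20:00 (add 4h to convert from UTC-4).
Luca in UTC: 09:00-13:00, 13:30-19:30 (add 4h to convert from UTC-4).
Sam ∩ Rosa: 10:00-11:30, 14:30-15:30, 16:30-17:30, 18:30-20:00.
Sam ∩ Rosa ∩ Freya: 10:00-11:30, 14:30-15:30, 16:30-17:30, 19:00-20:00.
Sam ∩ Rosa ∩ Freya ∩ Hamid: 10:30-11:30, 14:30-15:30, 16:30-17:30, 19:00-20:00.
Sam ∩ Rosa ∩ Freya ∩ Hamid ∩ Luca: 10:30-11:30, 14:30-15:30, 16:30-17:30, 19:00-19:30.
The first common window of at least 30 minutes is 10:30-11:30, so the earliest start is 10:30.

10:30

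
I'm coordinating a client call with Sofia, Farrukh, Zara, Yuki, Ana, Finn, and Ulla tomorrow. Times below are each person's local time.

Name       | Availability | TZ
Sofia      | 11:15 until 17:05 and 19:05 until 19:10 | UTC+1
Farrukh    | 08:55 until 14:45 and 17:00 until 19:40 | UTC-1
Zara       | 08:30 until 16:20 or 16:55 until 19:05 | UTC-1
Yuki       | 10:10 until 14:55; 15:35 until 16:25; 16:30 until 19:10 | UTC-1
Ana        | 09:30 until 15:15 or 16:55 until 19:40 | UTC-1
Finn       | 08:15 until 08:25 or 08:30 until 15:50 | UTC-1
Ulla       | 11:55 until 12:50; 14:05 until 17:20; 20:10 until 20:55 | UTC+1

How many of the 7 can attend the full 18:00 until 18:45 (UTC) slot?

4

Sofia in UTC: 10:15-16:05, 18:05-18:10 (subtract 1h to convert from UTC+1).
Farrukh in UTC: 09:55-15:45, 18:00-20:40 (add 1h to convert from UTC-1).
Zara in UTC: 09:30-17:20, 17:55-20:05 (add 1h to convert from UTC-1).
Yuki in UTC: 11:10-15:55, 16:35-17:25, 17:30-20:10 (add 1h to convert from UTC-1).
Ana in UTC: 10:30-16:15, 17:55-20:40 (add 1h to convert from UTC-1).
Finn in UTC: 09:15-09:25, 09:30-16:50 (add 1h to convert from UTC-1).
Ulla in UTC: 10:55-11:50, 13:05-16:20, 19:10-19:55 (subtract 1h to convert from UTC+1).
Farrukh, Zara, Yuki, and Ana can make the full 18:00-18:45 slot — that's 4.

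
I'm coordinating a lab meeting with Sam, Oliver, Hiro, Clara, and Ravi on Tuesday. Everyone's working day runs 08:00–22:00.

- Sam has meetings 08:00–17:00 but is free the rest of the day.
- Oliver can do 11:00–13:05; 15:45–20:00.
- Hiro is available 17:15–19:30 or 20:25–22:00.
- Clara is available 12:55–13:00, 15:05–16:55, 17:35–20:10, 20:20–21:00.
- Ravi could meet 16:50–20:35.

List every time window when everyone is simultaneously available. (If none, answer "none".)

17:35-19:30

Sam free: 17:00-22:00 (invert busy blocks within the working day).
Oliver free: 11:00-13:05, 15:45-20:00.
Hiro free: 17:15-19:30, 20:25-22:00.
Clara free: 12:55-13:00, 15:05-16:55, 17:35-20:10, 20:20-21:00.
Ravi free: 16:50-20:35.
Sam ∩ Oliver: 17:00-20:00.
Sam ∩ Oliver ∩ Hiro: 17:15-19:30.
Sam ∩ Oliver ∩ Hiro ∩ Clara: 17:35-19:30.
Sam ∩ Oliver ∩ Hiro ∩ Clara ∩ Ravi: 17:35-19:30.
Those are the intersection windows.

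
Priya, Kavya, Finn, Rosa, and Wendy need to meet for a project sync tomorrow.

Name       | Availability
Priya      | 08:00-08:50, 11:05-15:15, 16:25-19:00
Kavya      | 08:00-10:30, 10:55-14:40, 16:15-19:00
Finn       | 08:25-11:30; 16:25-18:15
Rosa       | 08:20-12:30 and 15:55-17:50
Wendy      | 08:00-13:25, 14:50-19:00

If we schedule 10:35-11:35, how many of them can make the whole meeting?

Rosa and Wendy can make the full 10:35-11:35 slot — that's 2.

2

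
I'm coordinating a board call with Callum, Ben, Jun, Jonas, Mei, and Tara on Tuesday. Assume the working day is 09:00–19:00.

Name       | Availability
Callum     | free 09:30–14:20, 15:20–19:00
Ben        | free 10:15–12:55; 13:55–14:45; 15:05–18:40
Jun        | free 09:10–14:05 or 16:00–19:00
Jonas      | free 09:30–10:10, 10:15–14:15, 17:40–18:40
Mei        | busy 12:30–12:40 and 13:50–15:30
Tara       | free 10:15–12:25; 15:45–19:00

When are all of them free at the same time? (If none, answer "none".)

10:15-12:25, 17:40-18:40

Callum free: 09:30-14:20, 15:20-19:00.
Ben free: 10:15-12:55, 13:55-14:45, 15:05-18:40.
Jun free: 09:10-14:05, 16:00-19:00.
Jonas free: 09:30-10:10, 10:15-14:15, 17:40-18:40.
Mei free: 09:00-12:30, 12:40-13:50, 15:30-19:00 (invert busy blocks within the working day).
Tara free: 10:15-12:25, 15:45-19:00.
Callum ∩ Ben: 10:15-12:55, 13:55-14:20, 15:20-18:40.
Callum ∩ Ben ∩ Jun: 10:15-12:55, 13:55-14:05, 16:00-18:40.
Callum ∩ Ben ∩ Jun ∩ Jonas: 10:15-12:55, 13:55-14:05, 17:40-18:40.
Callum ∩ Ben ∩ Jun ∩ Jonas ∩ Mei: 10:15-12:30, 12:40-12:55, 17:40-18:40.
Callum ∩ Ben ∩ Jun ∩ Jonas ∩ Mei ∩ Tara: 10:15-12:25, 17:40-18:40.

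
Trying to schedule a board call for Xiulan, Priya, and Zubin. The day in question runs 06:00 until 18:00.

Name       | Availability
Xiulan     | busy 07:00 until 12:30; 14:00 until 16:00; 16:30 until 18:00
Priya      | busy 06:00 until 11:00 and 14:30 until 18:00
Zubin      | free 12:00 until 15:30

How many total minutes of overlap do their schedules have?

Xiulan free: 06:00-07:00, 12:30-14:00, 16:00-16:30 (invert busy blocks within the working day).
Priya free: 11:00-14:30 (invert busy blocks within the working day).
Zubin free: 12:00-15:30.
Xiulan ∩ Priya: 12:30-14:00.
Xiulan ∩ Priya ∩ Zubin: 12:30-14:00.
That's a single block of 90 minutes.

90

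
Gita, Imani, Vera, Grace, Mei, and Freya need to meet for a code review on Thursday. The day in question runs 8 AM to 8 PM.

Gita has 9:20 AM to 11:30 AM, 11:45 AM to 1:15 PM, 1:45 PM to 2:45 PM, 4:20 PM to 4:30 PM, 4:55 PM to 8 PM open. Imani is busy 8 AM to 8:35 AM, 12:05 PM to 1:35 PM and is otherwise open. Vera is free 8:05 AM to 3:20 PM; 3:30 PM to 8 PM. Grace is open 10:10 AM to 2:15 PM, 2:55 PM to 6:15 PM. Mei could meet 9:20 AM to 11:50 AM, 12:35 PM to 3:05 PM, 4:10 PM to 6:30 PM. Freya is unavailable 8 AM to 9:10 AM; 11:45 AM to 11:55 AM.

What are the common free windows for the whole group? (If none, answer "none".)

Gita free: 09:20-11:30, 11:45-13:15, 13:45-14:45, 16:20-16:30, 16:55-20:00.
Imani free: 08:35-12:05, 13:35-20:00 (invert busy blocks within the working day).
Vera free: 08:05-15:20, 15:30-20:00.
Grace free: 10:10-14:15, 14:55-18:15.
Mei free: 09:20-11:50, 12:35-15:05, 16:10-18:30.
Freya free: 09:10-11:45, 11:55-20:00 (invert busy blocks within the working day).
Gita ∩ Imani: 09:20-11:30, 11:45-12:05, 13:45-14:45, 16:20-16:30, 16:55-20:00.
Gita ∩ Imani ∩ Vera: 09:20-11:30, 11:45-12:05, 13:45-14:45, 16:20-16:30, 16:55-20:00.
Gita ∩ Imani ∩ Vera ∩ Grace: 10:10-11:30, 11:45-12:05, 13:45-14:15, 16:20-16:30, 16:55-18:15.
Gita ∩ Imani ∩ Vera ∩ Grace ∩ Mei: 10:10-11:30, 11:45-11:50, 13:45-14:15, 16:20-16:30, 16:55-18:15.
Gita ∩ Imani ∩ Vera ∩ Grace ∩ Mei ∩ Freya: 10:10-11:30, 13:45-14:15, 16:20-16:30, 16:55-18:15.

10:10-11:30, 13:45-14:15, 16:20-16:30, 16:55-18:15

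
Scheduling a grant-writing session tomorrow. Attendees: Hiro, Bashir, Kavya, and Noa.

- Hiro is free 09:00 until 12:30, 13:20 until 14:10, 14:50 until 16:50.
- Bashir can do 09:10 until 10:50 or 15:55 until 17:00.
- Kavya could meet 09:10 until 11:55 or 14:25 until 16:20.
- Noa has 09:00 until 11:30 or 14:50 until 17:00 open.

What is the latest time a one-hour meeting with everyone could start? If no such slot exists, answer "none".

Hiro ∩ Bashir: 09:10-10:50, 15:55-16:50.
Hiro ∩ Bashir ∩ Kavya: 09:10-10:50, 15:55-16:20.
Hiro ∩ Bashir ∩ Kavya ∩ Noa: 09:10-10:50, 15:55-16:20.
Those are the intersection windows.
The last common window of at least 60 minutes is 09:10-10:50; a 60-minute meeting can start as late as 09:50 and still end by 10:50.

09:50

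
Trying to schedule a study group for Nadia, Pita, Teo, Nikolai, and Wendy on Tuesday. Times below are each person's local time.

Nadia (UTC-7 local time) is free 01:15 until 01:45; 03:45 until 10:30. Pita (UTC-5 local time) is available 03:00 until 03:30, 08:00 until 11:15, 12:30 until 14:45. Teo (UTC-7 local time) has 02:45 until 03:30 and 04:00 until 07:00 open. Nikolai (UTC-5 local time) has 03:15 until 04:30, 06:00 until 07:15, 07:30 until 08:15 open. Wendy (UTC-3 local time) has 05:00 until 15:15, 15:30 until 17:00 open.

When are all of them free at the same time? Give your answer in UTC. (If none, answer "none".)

13:00-13:15

Nadia in UTC: 08:15-08:45, 10:45-17:30 (add 7h to convert from UTC-7).
Pita in UTC: 08:00-08:30, 13:00-16:15, 17:30-19:45 (add 5h to convert from UTC-5).
Teo in UTC: 09:45-10:30, 11:00-14:00 (add 7h to convert from UTC-7).
Nikolai in UTC: 08:15-09:30, 11:00-12:15, 12:30-13:15 (add 5h to convert from UTC-5).
Wendy in UTC: 08:00-18:15, 18:30-20:00 (add 3h to convert from UTC-3).
Nadia ∩ Pita: 08:15-08:30, 13:00-16:15.
Nadia ∩ Pita ∩ Teo: 13:00-14:00.
Nadia ∩ Pita ∩ Teo ∩ Nikolai: 13:00-13:15.
Nadia ∩ Pita ∩ Teo ∩ Nikolai ∩ Wendy: 13:00-13:15.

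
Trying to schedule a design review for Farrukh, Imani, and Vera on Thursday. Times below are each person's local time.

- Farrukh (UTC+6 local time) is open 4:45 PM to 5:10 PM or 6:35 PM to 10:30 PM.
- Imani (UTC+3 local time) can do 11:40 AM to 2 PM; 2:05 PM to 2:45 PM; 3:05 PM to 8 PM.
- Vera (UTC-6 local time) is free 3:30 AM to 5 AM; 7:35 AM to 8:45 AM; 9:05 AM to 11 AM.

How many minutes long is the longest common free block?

Farrukh in UTC: 10:45-11:10, 12:35-16:30 (subtract 6h to convert from UTC+6).
Imani in UTC: 08:40-11:00, 11:05-11:45, 12:05-17:00 (subtract 3h to convert from UTC+3).
Vera in UTC: 09:30-11:00, 13:35-14:45, 15:05-17:00 (add 6h to convert from UTC-6).
Farrukh ∩ Imani: 10:45-11:00, 11:05-11:10, 12:35-16:30.
Farrukh ∩ Imani ∩ Vera: 10:45-11:00, 13:35-14:45, 15:05-16:30.
The longest is 15:05-16:30 at 85 minutes.

85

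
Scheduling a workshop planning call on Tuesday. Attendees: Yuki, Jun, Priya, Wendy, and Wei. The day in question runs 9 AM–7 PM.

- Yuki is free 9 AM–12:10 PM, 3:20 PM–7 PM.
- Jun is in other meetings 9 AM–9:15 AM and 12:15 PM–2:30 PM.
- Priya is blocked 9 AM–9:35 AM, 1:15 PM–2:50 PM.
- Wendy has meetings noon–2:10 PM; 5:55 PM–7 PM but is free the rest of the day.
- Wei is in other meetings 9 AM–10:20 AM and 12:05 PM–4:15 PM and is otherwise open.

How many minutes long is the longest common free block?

100

Yuki free: 09:00-12:10, 15:20-19:00.
Jun free: 09:15-12:15, 14:30-19:00 (invert busy blocks within the working day).
Priya free: 09:35-13:15, 14:50-19:00 (invert busy blocks within the working day).
Wendy free: 09:00-12:00, 14:10-17:55 (invert busy blocks within the working day).
Wei free: 10:20-12:05, 16:15-19:00 (invert busy blocks within the working day).
Yuki ∩ Jun: 09:15-12:10, 15:20-19:00.
Yuki ∩ Jun ∩ Priya: 09:35-12:10, 15:20-19:00.
Yuki ∩ Jun ∩ Priya ∩ Wendy: 09:35-12:00, 15:20-17:55.
Yuki ∩ Jun ∩ Priya ∩ Wendy ∩ Wei: 10:20-12:00, 16:15-17:55.
Those are the intersection windows.
The longest is 10:20-12:00 at 100 minutes.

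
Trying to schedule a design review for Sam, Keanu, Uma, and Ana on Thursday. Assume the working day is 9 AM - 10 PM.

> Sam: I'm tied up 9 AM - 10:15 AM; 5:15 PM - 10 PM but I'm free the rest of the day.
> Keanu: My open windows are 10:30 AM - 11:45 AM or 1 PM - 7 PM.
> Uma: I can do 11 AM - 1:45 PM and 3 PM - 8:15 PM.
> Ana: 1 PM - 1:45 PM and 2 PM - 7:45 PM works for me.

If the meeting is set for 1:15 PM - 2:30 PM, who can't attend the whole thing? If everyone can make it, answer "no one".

Sam free: 10:15-17:15 (invert busy blocks within the working day).
Keanu free: 10:30-11:45, 13:00-19:00.
Uma free: 11:00-13:45, 15:00-20:15.
Ana free: 13:00-13:45, 14:00-19:45.
Sam: free for 13:15-14:30. Keanu: free for 13:15-14:30. Uma: not fully free for 13:15-14:30. Ana: not fully free for 13:15-14:30.

Ana, Uma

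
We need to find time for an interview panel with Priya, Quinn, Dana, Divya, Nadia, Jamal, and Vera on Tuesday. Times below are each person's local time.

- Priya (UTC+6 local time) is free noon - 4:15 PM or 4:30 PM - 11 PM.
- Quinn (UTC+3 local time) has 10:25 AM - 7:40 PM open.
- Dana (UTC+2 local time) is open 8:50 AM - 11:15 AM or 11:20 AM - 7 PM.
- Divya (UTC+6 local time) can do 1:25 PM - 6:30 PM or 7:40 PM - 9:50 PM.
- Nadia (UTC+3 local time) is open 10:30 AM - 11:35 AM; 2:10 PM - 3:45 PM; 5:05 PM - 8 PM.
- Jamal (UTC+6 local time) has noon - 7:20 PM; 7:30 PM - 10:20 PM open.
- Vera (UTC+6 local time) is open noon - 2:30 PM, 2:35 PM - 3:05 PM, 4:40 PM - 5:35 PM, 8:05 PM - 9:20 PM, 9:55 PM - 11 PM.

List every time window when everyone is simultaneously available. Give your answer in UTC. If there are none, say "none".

Priya in UTC: 06:00-10:15, 10:30-17:00 (subtract 6h to convert from UTC+6).
Quinn in UTC: 07:25-16:40 (subtract 3h to convert from UTC+3).
Dana in UTC: 06:50-09:15, 09:20-17:00 (subtract 2h to convert from UTC+2).
Divya in UTC: 07:25-12:30, 13:40-15:50 (subtract 6h to convert from UTC+6).
Nadia in UTC: 07:30-08:35, 11:10-12:45, 14:05-17:00 (subtract 3h to convert from UTC+3).
Jamal in UTC: 06:00-13:20, 13:30-16:20 (subtract 6h to convert from UTC+6).
Vera in UTC: 06:00-08:30, 08:35-09:05, 10:40-11:35, 14:05-15:20, 15:55-17:00 (subtract 6h to convert from UTC+6).
Priya ∩ Quinn: 07:25-10:15, 10:30-16:40.
Priya ∩ Quinn ∩ Dana: 07:25-09:15, 09:20-10:15, 10:30-16:40.
Priya ∩ Quinn ∩ Dana ∩ Divya: 07:25-09:15, 09:20-10:15, 10:30-12:30, 13:40-15:50.
Priya ∩ Quinn ∩ Dana ∩ Divya ∩ Nadia: 07:30-08:35, 11:10-12:30, 14:05-15:50.
Priya ∩ Quinn ∩ Dana ∩ Divya ∩ Nadia ∩ Jamal: 07:30-08:35, 11:10-12:30, 14:05-15:50.
Priya ∩ Quinn ∩ Dana ∩ Divya ∩ Nadia ∩ Jamal ∩ Vera: 07:30-08:30, 11:10-11:35, 14:05-15:20.

07:30-08:30, 11:10-11:35, 14:05-15:20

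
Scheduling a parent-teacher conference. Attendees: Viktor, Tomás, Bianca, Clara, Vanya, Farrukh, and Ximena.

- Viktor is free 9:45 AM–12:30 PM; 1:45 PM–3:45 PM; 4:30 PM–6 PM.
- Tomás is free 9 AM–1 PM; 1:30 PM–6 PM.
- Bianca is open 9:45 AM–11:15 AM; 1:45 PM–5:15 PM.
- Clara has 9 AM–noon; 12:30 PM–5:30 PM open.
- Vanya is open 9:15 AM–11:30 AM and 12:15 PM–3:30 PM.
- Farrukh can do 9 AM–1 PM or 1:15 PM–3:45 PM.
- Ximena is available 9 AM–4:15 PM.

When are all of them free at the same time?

Viktor ∩ Tomás: 09:45-12:30, 13:45-15:45, 16:30-18:00.
Viktor ∩ Tomás ∩ Bianca: 09:45-11:15, 13:45-15:45, 16:30-17:15.
Viktor ∩ Tomás ∩ Bianca ∩ Clara: 09:45-11:15, 13:45-15:45, 16:30-17:15.
Viktor ∩ Tomás ∩ Bianca ∩ Clara ∩ Vanya: 09:45-11:15, 13:45-15:30.
Viktor ∩ Tomás ∩ Bianca ∩ Clara ∩ Vanya ∩ Farrukh: 09:45-11:15, 13:45-15:30.
Viktor ∩ Tomás ∩ Bianca ∩ Clara ∩ Vanya ∩ Farrukh ∩ Ximena: 09:45-11:15, 13:45-15:30.

09:45-11:15, 13:45-15:30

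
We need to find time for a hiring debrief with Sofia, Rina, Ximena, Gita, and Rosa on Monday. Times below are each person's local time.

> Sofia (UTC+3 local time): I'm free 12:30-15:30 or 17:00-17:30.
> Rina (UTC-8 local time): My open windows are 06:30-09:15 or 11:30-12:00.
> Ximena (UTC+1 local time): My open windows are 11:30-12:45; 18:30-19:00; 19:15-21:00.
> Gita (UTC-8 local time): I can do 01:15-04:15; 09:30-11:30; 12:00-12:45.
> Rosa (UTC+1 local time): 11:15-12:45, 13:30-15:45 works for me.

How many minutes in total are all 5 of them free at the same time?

Sofia in UTC: 09:30-12:30, 14:00-14:30 (subtract 3h to convert from UTC+3).
Rina in UTC: 14:30-17:15, 19:30-20:00 (add 8h to convert from UTC-8).
Ximena in UTC: 10:30-11:45, 17:30-18:00, 18:15-20:00 (subtract 1h to convert from UTC+1).
Gita in UTC: 09:15-12:15, 17:30-19:30, 20:00-20:45 (add 8h to convert from UTC-8).
Rosa in UTC: 10:15-11:45, 12:30-14:45 (subtract 1h to convert from UTC+1).
Sofia ∩ Rina: ∅.
Sofia ∩ Rina ∩ Ximena: ∅.
Sofia ∩ Rina ∩ Ximena ∩ Gita: ∅.
Sofia ∩ Rina ∩ Ximena ∩ Gita ∩ Rosa: ∅.
There is no time when everyone is free.
There is no common window, so the total is 0 minutes.

0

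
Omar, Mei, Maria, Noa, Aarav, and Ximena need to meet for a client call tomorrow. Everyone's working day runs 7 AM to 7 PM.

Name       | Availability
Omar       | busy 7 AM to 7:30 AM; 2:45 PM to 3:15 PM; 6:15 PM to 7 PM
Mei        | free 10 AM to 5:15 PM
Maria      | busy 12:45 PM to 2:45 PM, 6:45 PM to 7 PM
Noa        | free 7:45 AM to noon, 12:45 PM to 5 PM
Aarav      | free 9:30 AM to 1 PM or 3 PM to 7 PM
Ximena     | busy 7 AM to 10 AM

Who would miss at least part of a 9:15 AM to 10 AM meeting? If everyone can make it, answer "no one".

Aarav, Mei, Ximena

Omar free: 07:30-14:45, 15:15-18:15 (invert busy blocks within the working day).
Mei free: 10:00-17:15.
Maria free: 07:00-12:45, 14:45-18:45 (invert busy blocks within the working day).
Noa free: 07:45-12:00, 12:45-17:00.
Aarav free: 09:30-13:00, 15:00-19:00.
Ximena free: 10:00-19:00 (invert busy blocks within the working day).
Omar: free for 09:15-10:00. Mei: not fully free for 09:15-10:00. Maria: free for 09:15-10:00. Noa: free for 09:15-10:00. Aarav: not fully free for 09:15-10:00. Ximena: not fully free for 09:15-10:00.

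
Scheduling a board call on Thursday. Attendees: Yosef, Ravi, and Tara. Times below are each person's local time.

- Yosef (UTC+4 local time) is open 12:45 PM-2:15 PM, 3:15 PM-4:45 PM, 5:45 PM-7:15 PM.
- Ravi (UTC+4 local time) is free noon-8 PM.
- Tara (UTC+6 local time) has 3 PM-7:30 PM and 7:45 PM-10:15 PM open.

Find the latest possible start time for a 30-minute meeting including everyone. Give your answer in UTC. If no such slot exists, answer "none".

14:45

Yosef in UTC: 08:45-10:15, 11:15-12:45, 13:45-15:15 (subtract 4h to convert from UTC+4).
Ravi in UTC: 08:00-16:00 (subtract 4h to convert from UTC+4).
Tara in UTC: 09:00-13:30, 13:45-16:15 (subtract 6h to convert from UTC+6).
Yosef ∩ Ravi: 08:45-10:15, 11:15-12:45, 13:45-15:15.
Yosef ∩ Ravi ∩ Tara: 09:00-10:15, 11:15-12:45, 13:45-15:15.
The last common window of at least 30 minutes is 13:45-15:15; a 30-minute meeting can start as late as 14:45 and still end by 15:15.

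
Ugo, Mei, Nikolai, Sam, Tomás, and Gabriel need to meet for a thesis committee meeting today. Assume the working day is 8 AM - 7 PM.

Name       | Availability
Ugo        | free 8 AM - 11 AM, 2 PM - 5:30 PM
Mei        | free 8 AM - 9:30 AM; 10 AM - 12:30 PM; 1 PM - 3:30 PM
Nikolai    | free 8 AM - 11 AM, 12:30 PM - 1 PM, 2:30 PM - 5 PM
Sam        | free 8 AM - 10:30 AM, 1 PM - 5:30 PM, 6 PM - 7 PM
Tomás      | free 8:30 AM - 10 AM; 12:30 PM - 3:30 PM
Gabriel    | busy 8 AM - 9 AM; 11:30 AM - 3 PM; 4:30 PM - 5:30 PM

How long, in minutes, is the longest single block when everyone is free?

Ugo free: 08:00-11:00, 14:00-17:30.
Mei free: 08:00-09:30, 10:00-12:30, 13:00-15:30.
Nikolai free: 08:00-11:00, 12:30-13:00, 14:30-17:00.
Sam free: 08:00-10:30, 13:00-17:30, 18:00-19:00.
Tomás free: 08:30-10:00, 12:30-15:30.
Gabriel free: 09:00-11:30, 15:00-16:30, 17:30-19:00 (invert busy blocks within the working day).
Ugo ∩ Mei: 08:00-09:30, 10:00-11:00, 14:00-15:30.
Ugo ∩ Mei ∩ Nikolai: 08:00-09:30, 10:00-11:00, 14:30-15:30.
Ugo ∩ Mei ∩ Nikolai ∩ Sam: 08:00-09:30, 10:00-10:30, 14:30-15:30.
Ugo ∩ Mei ∩ Nikolai ∩ Sam ∩ Tomás: 08:30-09:30, 14:30-15:30.
Ugo ∩ Mei ∩ Nikolai ∩ Sam ∩ Tomás ∩ Gabriel: 09:00-09:30, 15:00-15:30.
The longest is 09:00-09:30 at 30 minutes.

30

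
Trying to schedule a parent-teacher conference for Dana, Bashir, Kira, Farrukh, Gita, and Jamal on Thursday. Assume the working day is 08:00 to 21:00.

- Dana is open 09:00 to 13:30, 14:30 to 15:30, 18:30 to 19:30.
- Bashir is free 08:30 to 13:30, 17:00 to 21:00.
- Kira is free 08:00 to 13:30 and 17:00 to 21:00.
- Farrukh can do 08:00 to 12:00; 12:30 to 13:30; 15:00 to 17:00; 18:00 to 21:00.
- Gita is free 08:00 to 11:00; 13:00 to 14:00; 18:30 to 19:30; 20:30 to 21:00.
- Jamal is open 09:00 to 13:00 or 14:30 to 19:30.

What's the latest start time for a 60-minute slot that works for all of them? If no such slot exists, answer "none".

Dana ∩ Bashir: 09:00-13:30, 18:30-19:30.
Dana ∩ Bashir ∩ Kira: 09:00-13:30, 18:30-19:30.
Dana ∩ Bashir ∩ Kira ∩ Farrukh: 09:00-12:00, 12:30-13:30, 18:30-19:30.
Dana ∩ Bashir ∩ Kira ∩ Farrukh ∩ Gita: 09:00-11:00, 13:00-13:30, 18:30-19:30.
Dana ∩ Bashir ∩ Kira ∩ Farrukh ∩ Gita ∩ Jamal: 09:00-11:00, 18:30-19:30.
The last common window of at least 60 minutes is 18:30-19:30; a 60-minute meeting can start as late as 18:30 and still end by 19:30.

18:30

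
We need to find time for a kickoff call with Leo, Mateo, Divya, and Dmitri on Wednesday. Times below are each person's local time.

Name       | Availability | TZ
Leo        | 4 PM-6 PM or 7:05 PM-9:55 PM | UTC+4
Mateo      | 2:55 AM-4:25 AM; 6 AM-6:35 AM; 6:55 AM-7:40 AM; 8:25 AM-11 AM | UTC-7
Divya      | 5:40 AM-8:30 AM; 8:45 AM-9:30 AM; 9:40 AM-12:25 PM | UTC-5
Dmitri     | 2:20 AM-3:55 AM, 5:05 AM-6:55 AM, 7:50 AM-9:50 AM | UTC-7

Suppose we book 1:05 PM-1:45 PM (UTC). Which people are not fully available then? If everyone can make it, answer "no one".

Divya, Mateo

Leo in UTC: 12:00-14:00, 15:05-17:55 (subtract 4h to convert from UTC+4).
Mateo in UTC: 09:55-11:25, 13:00-13:35, 13:55-14:40, 15:25-18:00 (add 7h to convert from UTC-7).
Divya in UTC: 10:40-13:30, 13:45-14:30, 14:40-17:25 (add 5h to convert from UTC-5).
Dmitri in UTC: 09:20-10:55, 12:05-13:55, 14:50-16:50 (add 7h to convert from UTC-7).
Leo: free for 13:05-13:45. Mateo: not fully free for 13:05-13:45. Divya: not fully free for 13:05-13:45. Dmitri: free for 13:05-13:45.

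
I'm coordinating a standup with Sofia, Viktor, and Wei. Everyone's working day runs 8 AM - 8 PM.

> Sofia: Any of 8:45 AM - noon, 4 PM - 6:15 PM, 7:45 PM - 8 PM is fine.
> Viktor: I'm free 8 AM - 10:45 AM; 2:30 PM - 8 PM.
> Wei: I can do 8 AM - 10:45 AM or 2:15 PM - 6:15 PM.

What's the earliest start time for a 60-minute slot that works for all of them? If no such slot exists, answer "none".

Sofia ∩ Viktor: 08:45-10:45, 16:00-18:15, 19:45-20:00.
Sofia ∩ Viktor ∩ Wei: 08:45-10:45, 16:00-18:15.
The first common window of at least 60 minutes is 08:45-10:45, so the earliest start is 08:45.

08:45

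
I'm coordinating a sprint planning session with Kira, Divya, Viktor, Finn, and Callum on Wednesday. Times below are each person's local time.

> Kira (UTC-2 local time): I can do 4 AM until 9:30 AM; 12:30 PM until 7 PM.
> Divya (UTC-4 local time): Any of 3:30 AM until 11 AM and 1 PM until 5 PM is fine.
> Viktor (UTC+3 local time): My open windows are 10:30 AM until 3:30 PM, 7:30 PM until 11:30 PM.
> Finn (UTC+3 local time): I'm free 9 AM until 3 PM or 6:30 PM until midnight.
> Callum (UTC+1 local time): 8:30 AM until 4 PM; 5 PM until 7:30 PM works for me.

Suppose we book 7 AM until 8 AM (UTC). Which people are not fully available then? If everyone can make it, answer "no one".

Callum, Divya, Viktor

Kira in UTC: 06:00-11:30, 14:30-21:00 (add 2h to convert from UTC-2).
Divya in UTC: 07:30-15:00, 17:00-21:00 (add 4h to convert from UTC-4).
Viktor in UTC: 07:30-12:30, 16:30-20:30 (subtract 3h to convert from UTC+3).
Finn in UTC: 06:00-12:00, 15:30-21:00 (subtract 3h to convert from UTC+3).
Callum in UTC: 07:30-15:00, 16:00-18:30 (subtract 1h to convert from UTC+1).
Kira: free for 07:00-08:00. Divya: not fully free for 07:00-08:00. Viktor: not fully free for 07:00-08:00. Finn: free for 07:00-08:00. Callum: not fully free for 07:00-08:00.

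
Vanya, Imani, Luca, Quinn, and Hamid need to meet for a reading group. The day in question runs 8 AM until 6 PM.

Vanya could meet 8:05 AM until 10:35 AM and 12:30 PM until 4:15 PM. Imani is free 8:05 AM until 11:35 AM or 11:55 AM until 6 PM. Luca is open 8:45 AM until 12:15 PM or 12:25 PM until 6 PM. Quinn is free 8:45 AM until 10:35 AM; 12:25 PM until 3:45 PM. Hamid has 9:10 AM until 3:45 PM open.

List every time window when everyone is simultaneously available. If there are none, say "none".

Vanya ∩ Imani: 08:05-10:35, 12:30-16:15.
Vanya ∩ Imani ∩ Luca: 08:45-10:35, 12:30-16:15.
Vanya ∩ Imani ∩ Luca ∩ Quinn: 08:45-10:35, 12:30-15:45.
Vanya ∩ Imani ∩ Luca ∩ Quinn ∩ Hamid: 09:10-10:35, 12:30-15:45.

09:10-10:35, 12:30-15:45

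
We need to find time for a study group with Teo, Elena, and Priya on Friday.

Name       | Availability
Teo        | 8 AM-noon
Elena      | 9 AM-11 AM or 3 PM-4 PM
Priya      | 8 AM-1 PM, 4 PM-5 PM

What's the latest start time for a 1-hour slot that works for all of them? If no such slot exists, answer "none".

Teo ∩ Elena: 09:00-11:00.
Teo ∩ Elena ∩ Priya: 09:00-11:00.
The last common window of at least 60 minutes is 09:00-11:00; a 60-minute meeting can start as late as 10:00 and still end by 11:00.

10:00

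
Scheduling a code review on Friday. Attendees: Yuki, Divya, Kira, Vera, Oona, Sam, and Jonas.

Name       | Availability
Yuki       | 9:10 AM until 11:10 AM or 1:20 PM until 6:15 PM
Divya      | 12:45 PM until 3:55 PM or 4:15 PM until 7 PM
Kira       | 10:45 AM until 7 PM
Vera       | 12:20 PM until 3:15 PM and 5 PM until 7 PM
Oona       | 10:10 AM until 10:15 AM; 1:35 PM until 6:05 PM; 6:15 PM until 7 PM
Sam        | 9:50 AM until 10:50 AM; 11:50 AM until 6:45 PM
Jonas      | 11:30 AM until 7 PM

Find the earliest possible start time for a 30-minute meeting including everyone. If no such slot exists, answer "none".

13:35

Yuki ∩ Divya: 13:20-15:55, 16:15-18:15.
Yuki ∩ Divya ∩ Kira: 13:20-15:55, 16:15-18:15.
Yuki ∩ Divya ∩ Kira ∩ Vera: 13:20-15:15, 17:00-18:15.
Yuki ∩ Divya ∩ Kira ∩ Vera ∩ Oona: 13:35-15:15, 17:00-18:05.
Yuki ∩ Divya ∩ Kira ∩ Vera ∩ Oona ∩ Sam: 13:35-15:15, 17:00-18:05.
Yuki ∩ Divya ∩ Kira ∩ Vera ∩ Oona ∩ Sam ∩ Jonas: 13:35-15:15, 17:00-18:05.
The first common window of at least 30 minutes is 13:35-15:15, so the earliest start is 13:35.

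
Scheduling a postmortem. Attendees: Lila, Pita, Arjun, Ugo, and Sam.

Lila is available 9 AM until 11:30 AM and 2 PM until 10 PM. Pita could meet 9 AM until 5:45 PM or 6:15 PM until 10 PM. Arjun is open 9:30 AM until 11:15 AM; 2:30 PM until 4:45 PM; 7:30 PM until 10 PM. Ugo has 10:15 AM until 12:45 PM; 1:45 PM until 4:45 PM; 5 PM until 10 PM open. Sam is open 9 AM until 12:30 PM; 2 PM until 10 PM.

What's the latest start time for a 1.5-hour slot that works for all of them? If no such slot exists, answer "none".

Lila ∩ Pita: 09:00-11:30, 14:00-17:45, 18:15-22:00.
Lila ∩ Pita ∩ Arjun: 09:30-11:15, 14:30-16:45, 19:30-22:00.
Lila ∩ Pita ∩ Arjun ∩ Ugo: 10:15-11:15, 14:30-16:45, 19:30-22:00.
Lila ∩ Pita ∩ Arjun ∩ Ugo ∩ Sam: 10:15-11:15, 14:30-16:45, 19:30-22:00.
The last common window of at least 90 minutes is 19:30-22:00; a 90-minute meeting can start as late as 20:30 and still end by 22:00.

20:30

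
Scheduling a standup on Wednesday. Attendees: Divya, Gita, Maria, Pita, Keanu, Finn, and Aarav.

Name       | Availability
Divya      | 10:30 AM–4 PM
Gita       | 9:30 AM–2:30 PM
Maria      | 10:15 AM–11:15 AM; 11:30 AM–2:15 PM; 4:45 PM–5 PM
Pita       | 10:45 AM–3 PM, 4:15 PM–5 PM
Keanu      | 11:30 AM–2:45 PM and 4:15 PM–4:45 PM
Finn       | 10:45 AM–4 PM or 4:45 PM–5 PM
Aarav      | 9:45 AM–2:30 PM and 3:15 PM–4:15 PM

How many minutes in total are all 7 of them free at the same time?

Divya ∩ Gita: 10:30-14:30.
Divya ∩ Gita ∩ Maria: 10:30-11:15, 11:30-14:15.
Divya ∩ Gita ∩ Maria ∩ Pita: 10:45-11:15, 11:30-14:15.
Divya ∩ Gita ∩ Maria ∩ Pita ∩ Keanu: 11:30-14:15.
Divya ∩ Gita ∩ Maria ∩ Pita ∩ Keanu ∩ Finn: 11:30-14:15.
Divya ∩ Gita ∩ Maria ∩ Pita ∩ Keanu ∩ Finn ∩ Aarav: 11:30-14:15.
Those are the intersection windows.
That's a single block of 165 minutes.

165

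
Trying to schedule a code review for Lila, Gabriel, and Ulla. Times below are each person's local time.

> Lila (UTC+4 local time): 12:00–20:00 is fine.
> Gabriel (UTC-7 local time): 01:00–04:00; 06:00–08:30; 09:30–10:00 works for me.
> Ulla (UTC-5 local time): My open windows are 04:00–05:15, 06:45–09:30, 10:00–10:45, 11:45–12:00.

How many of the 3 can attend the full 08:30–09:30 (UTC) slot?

Lila in UTC: 08:00-16:00 (subtract 4h to convert from UTC+4).
Gabriel in UTC: 08:00-11:00, 13:00-15:30, 16:30-17:00 (add 7h to convert from UTC-7).
Ulla in UTC: 09:00-10:15, 11:45-14:30, 15:00-15:45, 16:45-17:00 (add 5h to convert from UTC-5).
Lila and Gabriel can make the full 08:30-09:30 slot — that's 2.

2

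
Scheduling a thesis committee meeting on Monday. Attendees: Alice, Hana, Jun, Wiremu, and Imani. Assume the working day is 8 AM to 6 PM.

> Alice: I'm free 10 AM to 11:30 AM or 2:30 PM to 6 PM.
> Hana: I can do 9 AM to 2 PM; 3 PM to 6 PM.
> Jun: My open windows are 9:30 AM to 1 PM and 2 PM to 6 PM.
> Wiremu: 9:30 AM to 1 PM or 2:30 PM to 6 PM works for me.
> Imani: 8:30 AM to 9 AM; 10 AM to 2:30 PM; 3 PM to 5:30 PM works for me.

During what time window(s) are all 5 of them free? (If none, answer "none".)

Alice ∩ Hana: 10:00-11:30, 15:00-18:00.
Alice ∩ Hana ∩ Jun: 10:00-11:30, 15:00-18:00.
Alice ∩ Hana ∩ Jun ∩ Wiremu: 10:00-11:30, 15:00-18:00.
Alice ∩ Hana ∩ Jun ∩ Wiremu ∩ Imani: 10:00-11:30, 15:00-17:30.
Those are the intersection windows.

10:00-11:30, 15:00-17:30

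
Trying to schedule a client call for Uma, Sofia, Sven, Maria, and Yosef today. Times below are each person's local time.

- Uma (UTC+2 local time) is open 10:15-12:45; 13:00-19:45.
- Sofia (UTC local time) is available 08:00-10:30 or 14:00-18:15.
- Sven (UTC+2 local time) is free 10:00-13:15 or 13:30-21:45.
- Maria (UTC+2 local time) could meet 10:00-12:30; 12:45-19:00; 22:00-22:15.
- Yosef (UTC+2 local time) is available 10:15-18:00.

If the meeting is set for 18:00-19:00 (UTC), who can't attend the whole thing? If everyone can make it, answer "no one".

Uma in UTC: 08:15-10:45, 11:00-17:45 (subtract 2h to convert from UTC+2).
Sofia in UTC: 08:00-10:30, 14:00-18:15.
Sven in UTC: 08:00-11:15, 11:30-19:45 (subtract 2h to convert from UTC+2).
Maria in UTC: 08:00-10:30, 10:45-17:00, 20:00-20:15 (subtract 2h to convert from UTC+2).
Yosef in UTC: 08:15-16:00 (subtract 2h to convert from UTC+2).
Uma: not fully free for 18:00-19:00. Sofia: not fully free for 18:00-19:00. Sven: free for 18:00-19:00. Maria: not fully free for 18:00-19:00. Yosef: not fully free for 18:00-19:00.

Maria, Sofia, Uma, Yosef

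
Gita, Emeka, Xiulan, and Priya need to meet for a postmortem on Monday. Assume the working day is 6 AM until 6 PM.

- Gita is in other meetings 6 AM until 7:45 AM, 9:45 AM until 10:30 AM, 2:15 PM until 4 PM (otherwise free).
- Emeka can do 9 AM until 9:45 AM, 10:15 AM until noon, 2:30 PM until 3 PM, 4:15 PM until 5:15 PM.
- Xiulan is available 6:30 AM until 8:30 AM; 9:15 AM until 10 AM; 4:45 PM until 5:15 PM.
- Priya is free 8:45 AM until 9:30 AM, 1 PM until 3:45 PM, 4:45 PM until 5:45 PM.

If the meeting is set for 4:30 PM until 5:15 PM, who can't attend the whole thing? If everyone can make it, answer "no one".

Priya, Xiulan

Gita free: 07:45-09:45, 10:30-14:15, 16:00-18:00 (invert busy blocks within the working day).
Emeka free: 09:00-09:45, 10:15-12:00, 14:30-15:00, 16:15-17:15.
Xiulan free: 06:30-08:30, 09:15-10:00, 16:45-17:15.
Priya free: 08:45-09:30, 13:00-15:45, 16:45-17:45.
Gita: free for 16:30-17:15. Emeka: free for 16:30-17:15. Xiulan: not fully free for 16:30-17:15. Priya: not fully free for 16:30-17:15.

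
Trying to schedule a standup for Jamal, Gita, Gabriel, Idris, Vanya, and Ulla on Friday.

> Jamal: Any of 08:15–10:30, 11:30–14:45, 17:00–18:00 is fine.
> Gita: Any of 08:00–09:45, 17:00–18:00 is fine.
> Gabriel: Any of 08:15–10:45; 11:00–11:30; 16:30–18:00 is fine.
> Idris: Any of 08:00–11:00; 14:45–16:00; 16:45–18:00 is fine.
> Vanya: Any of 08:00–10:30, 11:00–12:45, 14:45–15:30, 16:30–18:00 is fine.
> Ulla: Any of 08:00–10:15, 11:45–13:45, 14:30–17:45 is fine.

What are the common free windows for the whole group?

08:15-09:45, 17:00-17:45

Jamal ∩ Gita: 08:15-09:45, 17:00-18:00.
Jamal ∩ Gita ∩ Gabriel: 08:15-09:45, 17:00-18:00.
Jamal ∩ Gita ∩ Gabriel ∩ Idris: 08:15-09:45, 17:00-18:00.
Jamal ∩ Gita ∩ Gabriel ∩ Idris ∩ Vanya: 08:15-09:45, 17:00-18:00.
Jamal ∩ Gita ∩ Gabriel ∩ Idris ∩ Vanya ∩ Ulla: 08:15-09:45, 17:00-17:45.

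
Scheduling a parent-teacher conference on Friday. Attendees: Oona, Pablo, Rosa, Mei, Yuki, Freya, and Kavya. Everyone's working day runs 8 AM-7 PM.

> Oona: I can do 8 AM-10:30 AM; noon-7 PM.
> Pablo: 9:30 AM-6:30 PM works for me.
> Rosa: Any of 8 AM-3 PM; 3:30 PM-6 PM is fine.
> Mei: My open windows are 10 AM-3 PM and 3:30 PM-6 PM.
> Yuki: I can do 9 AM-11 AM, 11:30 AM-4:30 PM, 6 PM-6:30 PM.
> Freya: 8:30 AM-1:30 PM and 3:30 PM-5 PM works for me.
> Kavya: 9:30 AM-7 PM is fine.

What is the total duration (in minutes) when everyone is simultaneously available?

180

Oona ∩ Pablo: 09:30-10:30, 12:00-18:30.
Oona ∩ Pablo ∩ Rosa: 09:30-10:30, 12:00-15:00, 15:30-18:00.
Oona ∩ Pablo ∩ Rosa ∩ Mei: 10:00-10:30, 12:00-15:00, 15:30-18:00.
Oona ∩ Pablo ∩ Rosa ∩ Mei ∩ Yuki: 10:00-10:30, 12:00-15:00, 15:30-16:30.
Oona ∩ Pablo ∩ Rosa ∩ Mei ∩ Yuki ∩ Freya: 10:00-10:30, 12:00-13:30, 15:30-16:30.
Oona ∩ Pablo ∩ Rosa ∩ Mei ∩ Yuki ∩ Freya ∩ Kavya: 10:00-10:30, 12:00-13:30, 15:30-16:30.
Summing the common windows: 30 + 90 + 60 = 180 minutes.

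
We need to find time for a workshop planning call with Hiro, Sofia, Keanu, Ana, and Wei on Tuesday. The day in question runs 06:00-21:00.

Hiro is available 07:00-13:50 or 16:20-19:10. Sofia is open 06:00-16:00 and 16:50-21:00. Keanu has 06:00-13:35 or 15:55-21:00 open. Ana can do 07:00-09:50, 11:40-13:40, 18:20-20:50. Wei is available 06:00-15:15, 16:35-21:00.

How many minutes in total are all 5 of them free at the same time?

335

Hiro ∩ Sofia: 07:00-13:50, 16:50-19:10.
Hiro ∩ Sofia ∩ Keanu: 07:00-13:35, 16:50-19:10.
Hiro ∩ Sofia ∩ Keanu ∩ Ana: 07:00-09:50, 11:40-13:35, 18:20-19:10.
Hiro ∩ Sofia ∩ Keanu ∩ Ana ∩ Wei: 07:00-09:50, 11:40-13:35, 18:20-19:10.
Those are the intersection windows.
Summing the common windows: 170 + 115 + 50 = 335 minutes.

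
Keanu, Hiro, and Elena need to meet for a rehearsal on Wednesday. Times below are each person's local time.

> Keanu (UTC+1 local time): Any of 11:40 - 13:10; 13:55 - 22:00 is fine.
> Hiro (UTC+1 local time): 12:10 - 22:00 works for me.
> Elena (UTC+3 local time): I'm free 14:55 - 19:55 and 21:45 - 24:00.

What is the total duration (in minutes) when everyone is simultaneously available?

390

Keanu in UTC: 10:40-12:10, 12:55-21:00 (subtract 1h to convert from UTC+1).
Hiro in UTC: 11:10-21:00 (subtract 1h to convert from UTC+1).
Elena in UTC: 11:55-16:55, 18:45-21:00 (subtract 3h to convert from UTC+3).
Keanu ∩ Hiro: 11:10-12:10, 12:55-21:00.
Keanu ∩ Hiro ∩ Elena: 11:55-12:10, 12:55-16:55, 18:45-21:00.
Summing the common windows: 15 + 240 + 135 = 390 minutes.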